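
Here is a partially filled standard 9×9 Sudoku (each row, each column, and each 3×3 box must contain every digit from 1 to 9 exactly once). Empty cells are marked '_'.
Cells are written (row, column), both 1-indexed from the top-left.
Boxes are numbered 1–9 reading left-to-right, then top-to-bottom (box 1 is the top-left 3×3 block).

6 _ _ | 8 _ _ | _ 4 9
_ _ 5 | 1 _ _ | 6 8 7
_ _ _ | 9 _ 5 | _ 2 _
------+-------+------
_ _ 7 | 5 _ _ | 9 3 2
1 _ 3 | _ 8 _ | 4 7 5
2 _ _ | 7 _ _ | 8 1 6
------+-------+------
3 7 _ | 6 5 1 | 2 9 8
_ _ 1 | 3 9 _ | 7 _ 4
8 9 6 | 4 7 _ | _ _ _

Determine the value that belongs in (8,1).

5

Row 8 already contains {1, 3, 4, 7, 9}.
Column 1 already contains {1, 2, 3, 6, 8}.
Its 3×3 block (box 7) already contains {1, 3, 6, 7, 8, 9}.
The only value from 1–9 not eliminated is 5, so (8,1) = 5.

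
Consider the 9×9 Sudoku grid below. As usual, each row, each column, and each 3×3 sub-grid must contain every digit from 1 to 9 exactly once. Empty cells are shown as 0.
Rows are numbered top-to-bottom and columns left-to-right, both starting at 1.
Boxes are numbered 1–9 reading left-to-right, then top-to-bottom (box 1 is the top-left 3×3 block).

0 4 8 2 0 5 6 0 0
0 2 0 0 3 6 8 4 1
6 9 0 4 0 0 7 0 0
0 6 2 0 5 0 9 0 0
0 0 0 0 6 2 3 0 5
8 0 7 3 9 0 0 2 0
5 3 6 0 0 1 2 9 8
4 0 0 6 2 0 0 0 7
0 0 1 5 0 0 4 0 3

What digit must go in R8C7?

Cell R8C7 itself could take any of {1, 5} by direct elimination.
Consider where 5 can go in column 7.
R6C7 is out (box 6 already has a 5).
So the only cell in column 7 that can hold 5 is R8C7.
Therefore R8C7 = 5.

5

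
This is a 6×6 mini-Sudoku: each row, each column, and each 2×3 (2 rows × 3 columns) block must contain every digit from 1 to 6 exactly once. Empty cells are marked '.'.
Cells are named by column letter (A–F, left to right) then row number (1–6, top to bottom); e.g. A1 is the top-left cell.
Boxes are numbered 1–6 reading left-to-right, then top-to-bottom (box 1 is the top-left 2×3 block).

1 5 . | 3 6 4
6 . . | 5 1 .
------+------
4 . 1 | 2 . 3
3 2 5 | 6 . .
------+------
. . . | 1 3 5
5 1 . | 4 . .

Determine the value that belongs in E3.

Row 3 already contains {1, 2, 3, 4}.
Column E already contains {1, 3, 6}.
Its 2×3 block (box 4) already contains {2, 3, 6}.
The only value from 1–6 not eliminated is 5, so E3 = 5.

5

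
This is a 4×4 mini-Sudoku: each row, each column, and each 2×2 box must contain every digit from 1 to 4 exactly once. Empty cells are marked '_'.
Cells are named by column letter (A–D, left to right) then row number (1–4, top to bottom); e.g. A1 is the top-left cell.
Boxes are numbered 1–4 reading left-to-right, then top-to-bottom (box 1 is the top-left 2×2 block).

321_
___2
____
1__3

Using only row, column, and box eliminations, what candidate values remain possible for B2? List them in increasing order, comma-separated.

1,4

Row 2 already contains {2}.
Column B already contains {2}.
Its 2×2 block (box 1) already contains {2, 3}.
Removing those from 1–4 leaves {1, 4} as the candidates for B2.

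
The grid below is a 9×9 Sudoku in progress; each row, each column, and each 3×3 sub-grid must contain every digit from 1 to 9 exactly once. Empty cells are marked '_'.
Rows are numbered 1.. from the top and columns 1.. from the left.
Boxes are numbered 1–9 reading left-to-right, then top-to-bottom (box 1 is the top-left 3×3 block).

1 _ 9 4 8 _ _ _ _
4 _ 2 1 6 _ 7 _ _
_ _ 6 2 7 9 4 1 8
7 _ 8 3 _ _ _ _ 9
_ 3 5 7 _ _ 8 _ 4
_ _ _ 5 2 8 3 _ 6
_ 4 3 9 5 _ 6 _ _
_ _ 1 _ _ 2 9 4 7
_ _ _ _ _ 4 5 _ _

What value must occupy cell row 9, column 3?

Row 9 already contains {4, 5}.
Column 3 already contains {1, 2, 3, 5, 6, 8, 9}.
Its 3×3 block (box 7) already contains {1, 3, 4}.
The only value from 1–9 not eliminated is 7, so row 9, column 3 = 7.

7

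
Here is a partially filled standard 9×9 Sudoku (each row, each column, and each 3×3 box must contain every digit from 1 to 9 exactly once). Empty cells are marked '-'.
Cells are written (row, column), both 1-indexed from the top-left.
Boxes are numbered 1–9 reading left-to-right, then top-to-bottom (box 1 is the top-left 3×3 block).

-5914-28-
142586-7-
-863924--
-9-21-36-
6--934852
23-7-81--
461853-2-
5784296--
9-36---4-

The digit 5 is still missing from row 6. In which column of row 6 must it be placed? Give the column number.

Consider where 5 can go in row 6.
(6,5) is out (column 5 already has a 5).
(6,8) is out (column 8 already has a 5).
(6,9) is out (box 6 already has a 5).
So the only cell in row 6 that can hold 5 is (6,3).
That is column 3.

3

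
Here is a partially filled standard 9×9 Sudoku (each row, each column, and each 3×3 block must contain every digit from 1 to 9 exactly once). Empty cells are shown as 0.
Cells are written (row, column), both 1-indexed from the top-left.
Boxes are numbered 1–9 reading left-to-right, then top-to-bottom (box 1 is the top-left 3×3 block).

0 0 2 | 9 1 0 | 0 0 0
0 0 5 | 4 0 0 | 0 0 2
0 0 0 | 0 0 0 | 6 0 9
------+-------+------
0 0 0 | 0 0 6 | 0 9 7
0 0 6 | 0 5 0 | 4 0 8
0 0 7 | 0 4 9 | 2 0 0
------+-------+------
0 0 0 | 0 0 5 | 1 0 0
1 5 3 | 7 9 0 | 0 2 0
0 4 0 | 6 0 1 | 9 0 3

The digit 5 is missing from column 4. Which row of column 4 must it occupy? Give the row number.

Consider where 5 can go in column 4.
(4,4) is out (box 5 already has a 5).
(5,4) is out (row 5 already has a 5).
(6,4) is out (box 5 already has a 5).
(7,4) is out (row 7 already has a 5).
So the only cell in column 4 that can hold 5 is (3,4).
That is row 3.

3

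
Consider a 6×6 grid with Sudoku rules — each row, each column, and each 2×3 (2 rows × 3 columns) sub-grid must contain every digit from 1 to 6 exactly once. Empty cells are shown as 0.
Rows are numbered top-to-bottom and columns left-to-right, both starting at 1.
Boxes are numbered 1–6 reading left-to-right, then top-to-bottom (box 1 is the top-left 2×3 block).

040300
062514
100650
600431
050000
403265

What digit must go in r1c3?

Cell r1c3 itself could take any of {1, 5} by direct elimination.
Consider where 1 can go in box 1.
r1c1 is out (column 1 already has a 1).
r2c1 is out (row 2 already has a 1).
So the only cell in box 1 that can hold 1 is r1c3.
Therefore r1c3 = 1.

1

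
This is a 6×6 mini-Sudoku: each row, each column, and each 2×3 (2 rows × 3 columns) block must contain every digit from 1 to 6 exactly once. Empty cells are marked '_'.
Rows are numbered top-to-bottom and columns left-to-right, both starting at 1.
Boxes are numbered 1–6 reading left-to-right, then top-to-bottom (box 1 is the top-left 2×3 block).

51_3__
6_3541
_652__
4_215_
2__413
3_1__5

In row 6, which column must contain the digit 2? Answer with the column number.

5

Consider where 2 can go in row 6.
R6C2 is out (box 5 already has a 2).
R6C4 is out (column 4 already has a 2).
So the only cell in row 6 that can hold 2 is R6C5.
That is column 5.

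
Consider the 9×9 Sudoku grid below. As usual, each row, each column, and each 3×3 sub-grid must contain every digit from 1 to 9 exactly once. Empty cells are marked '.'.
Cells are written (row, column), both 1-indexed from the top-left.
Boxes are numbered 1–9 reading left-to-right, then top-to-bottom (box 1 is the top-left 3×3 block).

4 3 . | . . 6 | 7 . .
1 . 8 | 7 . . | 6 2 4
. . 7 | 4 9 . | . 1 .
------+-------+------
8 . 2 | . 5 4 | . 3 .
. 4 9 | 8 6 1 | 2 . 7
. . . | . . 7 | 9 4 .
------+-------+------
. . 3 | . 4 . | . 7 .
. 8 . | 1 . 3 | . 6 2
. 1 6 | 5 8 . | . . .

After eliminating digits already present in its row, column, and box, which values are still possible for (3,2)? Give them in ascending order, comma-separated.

2,5,6

Row 3 already contains {1, 4, 7, 9}.
Column 2 already contains {1, 3, 4, 8}.
Its 3×3 block (box 1) already contains {1, 3, 4, 7, 8}.
Removing those from 1–9 leaves {2, 5, 6} as the candidates for (3,2).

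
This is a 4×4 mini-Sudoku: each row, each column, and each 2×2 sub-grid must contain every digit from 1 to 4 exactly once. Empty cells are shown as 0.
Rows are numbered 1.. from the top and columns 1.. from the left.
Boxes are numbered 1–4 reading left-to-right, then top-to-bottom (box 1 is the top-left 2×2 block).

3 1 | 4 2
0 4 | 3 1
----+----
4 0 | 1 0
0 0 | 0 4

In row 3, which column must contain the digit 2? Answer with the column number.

Consider where 2 can go in row 3.
row 3, column 4 is out (column 4 already has a 2).
So the only cell in row 3 that can hold 2 is row 3, column 2.
That is column 2.

2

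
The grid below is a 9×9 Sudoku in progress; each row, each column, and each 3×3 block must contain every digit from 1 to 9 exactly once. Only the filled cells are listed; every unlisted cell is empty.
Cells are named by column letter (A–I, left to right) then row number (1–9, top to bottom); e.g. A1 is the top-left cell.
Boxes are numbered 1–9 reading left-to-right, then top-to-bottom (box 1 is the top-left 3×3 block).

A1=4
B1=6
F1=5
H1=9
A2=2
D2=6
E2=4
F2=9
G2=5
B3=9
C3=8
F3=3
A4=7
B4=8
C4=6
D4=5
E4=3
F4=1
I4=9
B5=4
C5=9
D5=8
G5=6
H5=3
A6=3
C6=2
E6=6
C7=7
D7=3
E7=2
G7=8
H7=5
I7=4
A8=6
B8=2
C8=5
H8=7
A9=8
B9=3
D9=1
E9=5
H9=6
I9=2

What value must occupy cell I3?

Cell I3 itself could take any of {1, 6, 7} by direct elimination.
Consider where 6 can go in row 3.
A3 is out (column A already has a 6).
D3 is out (column D already has a 6).
E3 is out (column E already has a 6).
G3 is out (column G already has a 6).
H3 is out (column H already has a 6).
So the only cell in row 3 that can hold 6 is I3.
Therefore I3 = 6.

6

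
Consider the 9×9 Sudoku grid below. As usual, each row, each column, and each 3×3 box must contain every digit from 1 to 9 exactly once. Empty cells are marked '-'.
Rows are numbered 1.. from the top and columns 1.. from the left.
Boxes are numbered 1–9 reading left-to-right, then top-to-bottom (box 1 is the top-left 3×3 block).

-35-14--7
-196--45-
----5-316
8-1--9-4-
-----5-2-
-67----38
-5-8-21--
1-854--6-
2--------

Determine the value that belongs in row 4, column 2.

2

Row 4 already contains {1, 4, 8, 9}.
Column 2 already contains {1, 3, 5, 6}.
Its 3×3 block (box 4) already contains {1, 6, 7, 8}.
The only value from 1–9 not eliminated is 2, so row 4, column 2 = 2.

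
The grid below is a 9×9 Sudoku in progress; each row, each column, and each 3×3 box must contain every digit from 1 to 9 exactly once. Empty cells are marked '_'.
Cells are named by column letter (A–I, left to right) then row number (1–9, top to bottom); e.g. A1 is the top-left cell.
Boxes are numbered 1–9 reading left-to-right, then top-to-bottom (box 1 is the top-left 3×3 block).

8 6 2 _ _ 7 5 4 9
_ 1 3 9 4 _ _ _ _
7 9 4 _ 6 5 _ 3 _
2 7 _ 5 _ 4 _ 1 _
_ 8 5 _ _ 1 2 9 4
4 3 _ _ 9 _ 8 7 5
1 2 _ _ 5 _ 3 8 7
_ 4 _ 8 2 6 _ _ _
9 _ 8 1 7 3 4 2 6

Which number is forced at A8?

Cell A8 itself could take any of {3, 5} by direct elimination.
Consider where 3 can go in column A.
A2 is out (row 2 already has a 3).
A5 is out (box 4 already has a 3).
So the only cell in column A that can hold 3 is A8.
Therefore A8 = 3.

3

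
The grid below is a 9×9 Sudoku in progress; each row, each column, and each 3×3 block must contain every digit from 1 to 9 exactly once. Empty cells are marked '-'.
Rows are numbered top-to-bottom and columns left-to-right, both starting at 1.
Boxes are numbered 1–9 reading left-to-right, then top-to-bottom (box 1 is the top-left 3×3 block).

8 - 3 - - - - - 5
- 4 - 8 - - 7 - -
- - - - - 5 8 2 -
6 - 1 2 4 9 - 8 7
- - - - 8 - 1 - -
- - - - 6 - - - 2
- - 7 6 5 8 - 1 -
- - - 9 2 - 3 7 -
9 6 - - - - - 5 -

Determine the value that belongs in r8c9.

6

Cell r8c9 itself could take any of {4, 6, 8} by direct elimination.
Consider where 6 can go in row 8.
r8c1 is out (column 1 already has a 6).
r8c2 is out (column 2 already has a 6).
r8c3 is out (box 7 already has a 6).
r8c6 is out (box 8 already has a 6).
So the only cell in row 8 that can hold 6 is r8c9.
Therefore r8c9 = 6.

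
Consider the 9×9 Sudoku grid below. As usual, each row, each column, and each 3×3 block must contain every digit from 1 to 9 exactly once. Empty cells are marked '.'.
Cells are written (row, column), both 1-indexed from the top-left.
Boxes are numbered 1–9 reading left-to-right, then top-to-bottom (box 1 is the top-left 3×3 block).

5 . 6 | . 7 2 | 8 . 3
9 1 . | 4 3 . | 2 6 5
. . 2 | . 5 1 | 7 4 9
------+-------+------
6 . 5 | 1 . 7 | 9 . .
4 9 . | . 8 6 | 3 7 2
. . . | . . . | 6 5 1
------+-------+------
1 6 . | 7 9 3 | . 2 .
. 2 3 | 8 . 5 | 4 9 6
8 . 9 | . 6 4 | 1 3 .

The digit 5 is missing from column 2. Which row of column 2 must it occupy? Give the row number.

9

Consider where 5 can go in column 2.
(1,2) is out (row 1 already has a 5).
(3,2) is out (row 3 already has a 5).
(4,2) is out (row 4 already has a 5).
(6,2) is out (row 6 already has a 5).
So the only cell in column 2 that can hold 5 is (9,2).
That is row 9.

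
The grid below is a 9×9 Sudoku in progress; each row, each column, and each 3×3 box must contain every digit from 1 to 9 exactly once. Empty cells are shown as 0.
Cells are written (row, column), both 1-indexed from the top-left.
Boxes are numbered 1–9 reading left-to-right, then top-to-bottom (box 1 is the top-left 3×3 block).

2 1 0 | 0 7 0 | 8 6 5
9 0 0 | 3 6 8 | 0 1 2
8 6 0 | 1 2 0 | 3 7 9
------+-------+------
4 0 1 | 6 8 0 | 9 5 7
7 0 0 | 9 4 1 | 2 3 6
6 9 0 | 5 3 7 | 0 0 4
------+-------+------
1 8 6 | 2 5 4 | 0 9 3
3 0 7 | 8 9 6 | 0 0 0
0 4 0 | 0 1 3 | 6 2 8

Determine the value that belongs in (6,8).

Row 6 already contains {3, 4, 5, 6, 7, 9}.
Column 8 already contains {1, 2, 3, 5, 6, 7, 9}.
Its 3×3 block (box 6) already contains {2, 3, 4, 5, 6, 7, 9}.
The only value from 1–9 not eliminated is 8, so (6,8) = 8.

8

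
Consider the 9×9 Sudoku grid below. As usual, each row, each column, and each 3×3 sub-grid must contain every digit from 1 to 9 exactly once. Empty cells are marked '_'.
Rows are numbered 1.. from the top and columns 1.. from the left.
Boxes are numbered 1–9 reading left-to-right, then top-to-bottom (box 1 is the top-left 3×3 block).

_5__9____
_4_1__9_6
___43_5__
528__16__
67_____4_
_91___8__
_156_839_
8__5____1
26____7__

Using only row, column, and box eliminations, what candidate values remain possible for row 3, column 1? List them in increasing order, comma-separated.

Row 3 already contains {3, 4, 5}.
Column 1 already contains {2, 5, 6, 8}.
Its 3×3 block (box 1) already contains {4, 5}.
Removing those from 1–9 leaves {1, 7, 9} as the candidates for row 3, column 1.

1,7,9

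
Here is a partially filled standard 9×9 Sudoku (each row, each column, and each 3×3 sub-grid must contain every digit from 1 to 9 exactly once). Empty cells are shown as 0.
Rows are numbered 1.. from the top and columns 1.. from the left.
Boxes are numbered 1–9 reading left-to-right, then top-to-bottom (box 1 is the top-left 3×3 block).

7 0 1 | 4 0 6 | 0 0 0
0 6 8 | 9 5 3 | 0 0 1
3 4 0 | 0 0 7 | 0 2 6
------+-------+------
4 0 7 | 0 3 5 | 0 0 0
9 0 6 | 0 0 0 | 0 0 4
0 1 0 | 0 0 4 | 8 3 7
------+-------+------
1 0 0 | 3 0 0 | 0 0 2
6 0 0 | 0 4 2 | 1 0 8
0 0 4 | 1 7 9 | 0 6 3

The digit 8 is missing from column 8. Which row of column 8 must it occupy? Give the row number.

1

Consider where 8 can go in column 8.
row 2, column 8 is out (row 2 already has a 8).
row 4, column 8 is out (box 6 already has a 8).
row 5, column 8 is out (box 6 already has a 8).
row 7, column 8 is out (box 9 already has a 8).
row 8, column 8 is out (row 8 already has a 8).
So the only cell in column 8 that can hold 8 is row 1, column 8.
That is row 1.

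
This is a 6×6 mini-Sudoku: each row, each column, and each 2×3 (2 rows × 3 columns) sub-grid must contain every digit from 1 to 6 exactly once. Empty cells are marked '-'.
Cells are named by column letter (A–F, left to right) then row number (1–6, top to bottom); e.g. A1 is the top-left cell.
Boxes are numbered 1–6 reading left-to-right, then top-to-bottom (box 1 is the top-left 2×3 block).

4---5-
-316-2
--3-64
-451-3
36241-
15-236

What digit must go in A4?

Cell A4 itself could take any of {2, 6} by direct elimination.
Consider where 6 can go in column A.
A2 is out (row 2 already has a 6).
A3 is out (row 3 already has a 6).
So the only cell in column A that can hold 6 is A4.
Therefore A4 = 6.

6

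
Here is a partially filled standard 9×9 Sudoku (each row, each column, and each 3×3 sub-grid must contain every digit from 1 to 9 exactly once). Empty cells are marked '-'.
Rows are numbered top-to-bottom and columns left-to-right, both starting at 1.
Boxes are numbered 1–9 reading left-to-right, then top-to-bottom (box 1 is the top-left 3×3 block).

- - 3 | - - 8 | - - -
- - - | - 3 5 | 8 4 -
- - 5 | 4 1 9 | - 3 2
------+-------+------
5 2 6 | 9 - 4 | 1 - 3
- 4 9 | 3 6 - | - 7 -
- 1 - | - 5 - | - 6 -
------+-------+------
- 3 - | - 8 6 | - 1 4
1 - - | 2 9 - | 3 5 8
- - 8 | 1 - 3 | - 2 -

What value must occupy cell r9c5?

Cell r9c5 itself could take any of {4, 7} by direct elimination.
Consider where 4 can go in column 5.
r1c5 is out (box 2 already has a 4).
r4c5 is out (row 4 already has a 4).
So the only cell in column 5 that can hold 4 is r9c5.
Therefore r9c5 = 4.

4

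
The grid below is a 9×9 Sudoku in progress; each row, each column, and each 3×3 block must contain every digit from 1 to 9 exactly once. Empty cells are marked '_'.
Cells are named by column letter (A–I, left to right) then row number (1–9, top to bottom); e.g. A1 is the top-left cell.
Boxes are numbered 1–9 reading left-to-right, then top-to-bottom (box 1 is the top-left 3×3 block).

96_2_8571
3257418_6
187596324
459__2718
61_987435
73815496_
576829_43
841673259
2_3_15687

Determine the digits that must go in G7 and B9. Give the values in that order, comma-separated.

1,9

For G7:
  Row 7 already contains {2, 3, 4, 5, 6, 7, 8, 9}.
  Column G already contains {2, 3, 4, 5, 6, 7, 8, 9}.
  Its 3×3 block (box 9) already contains {2, 3, 4, 5, 6, 7, 8, 9}.
  The only value from 1–9 not eliminated is 1, so G7 = 1.
For B9:
  Row 9 already contains {1, 2, 3, 5, 6, 7, 8}.
  Column B already contains {1, 2, 3, 4, 5, 6, 7, 8}.
  Its 3×3 block (box 7) already contains {1, 2, 3, 4, 5, 6, 7, 8}.
  The only value from 1–9 not eliminated is 9, so B9 = 9.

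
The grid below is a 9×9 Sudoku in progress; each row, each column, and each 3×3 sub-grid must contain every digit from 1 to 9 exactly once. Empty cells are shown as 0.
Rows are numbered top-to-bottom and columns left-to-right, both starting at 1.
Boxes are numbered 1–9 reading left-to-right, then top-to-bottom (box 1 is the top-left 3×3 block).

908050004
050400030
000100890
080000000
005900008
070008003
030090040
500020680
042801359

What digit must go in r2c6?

9

Cell r2c6 itself could take any of {2, 6, 7, 9} by direct elimination.
Consider where 9 can go in column 6.
r1c6 is out (row 1 already has a 9). r3c6 is out (row 3 already has a 9). r4c6 is out (box 5 already has a 9). r5c6 is out (row 5 already has a 9). The remaining empty cells in column 6 are similarly blocked.
So the only cell in column 6 that can hold 9 is r2c6.
Therefore r2c6 = 9.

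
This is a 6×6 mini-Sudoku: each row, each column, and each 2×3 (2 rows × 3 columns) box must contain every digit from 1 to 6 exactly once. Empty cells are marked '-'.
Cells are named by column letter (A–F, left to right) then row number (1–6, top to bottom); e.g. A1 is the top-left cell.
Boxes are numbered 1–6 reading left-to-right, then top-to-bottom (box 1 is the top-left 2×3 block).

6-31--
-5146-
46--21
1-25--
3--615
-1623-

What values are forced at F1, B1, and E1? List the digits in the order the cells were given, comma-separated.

For F1:
  Row 1 already contains {1, 3, 6}.
  Column F already contains {1, 5}.
  Its 2×3 block (box 2) already contains {1, 4, 6}.
  The only value from 1–6 not eliminated is 2, so F1 = 2.
For B1:
  Consider where 4 can go in row 1.
  E1 is out (box 2 already has a 4).
  F1 is out (box 2 already has a 4).
  So the only cell in row 1 that can hold 4 is B1.
  So B1 = 4.
For E1:
  Row 1 already contains {1, 3, 6}.
  Column E already contains {1, 2, 3, 6}.
  Its 2×3 block (box 2) already contains {1, 4, 6}.
  The only value from 1–6 not eliminated is 5, so E1 = 5.

2,4,5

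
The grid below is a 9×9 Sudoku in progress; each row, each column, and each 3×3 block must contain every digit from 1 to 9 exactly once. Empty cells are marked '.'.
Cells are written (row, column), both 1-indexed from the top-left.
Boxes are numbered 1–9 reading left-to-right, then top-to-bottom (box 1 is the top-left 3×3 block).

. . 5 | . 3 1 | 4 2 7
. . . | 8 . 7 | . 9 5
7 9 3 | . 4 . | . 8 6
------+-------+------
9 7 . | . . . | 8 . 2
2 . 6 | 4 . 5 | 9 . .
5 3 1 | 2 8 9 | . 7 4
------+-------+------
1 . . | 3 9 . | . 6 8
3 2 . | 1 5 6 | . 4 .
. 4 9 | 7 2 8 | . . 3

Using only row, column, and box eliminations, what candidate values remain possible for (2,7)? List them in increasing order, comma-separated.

Row 2 already contains {5, 7, 8, 9}.
Column 7 already contains {4, 8, 9}.
Its 3×3 block (box 3) already contains {2, 4, 5, 6, 7, 8, 9}.
Removing those from 1–9 leaves {1, 3} as the candidates for (2,7).

1,3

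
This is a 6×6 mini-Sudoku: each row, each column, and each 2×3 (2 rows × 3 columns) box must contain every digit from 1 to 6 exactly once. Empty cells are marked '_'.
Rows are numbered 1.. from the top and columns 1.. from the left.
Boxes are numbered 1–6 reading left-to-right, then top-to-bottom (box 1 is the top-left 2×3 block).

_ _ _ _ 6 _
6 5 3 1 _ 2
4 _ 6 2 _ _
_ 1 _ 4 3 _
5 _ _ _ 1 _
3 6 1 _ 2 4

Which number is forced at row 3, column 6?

Cell row 3, column 6 itself could take any of {1, 5} by direct elimination.
Consider where 1 can go in column 6.
row 1, column 6 is out (box 2 already has a 1).
row 4, column 6 is out (row 4 already has a 1).
row 5, column 6 is out (row 5 already has a 1).
So the only cell in column 6 that can hold 1 is row 3, column 6.
Therefore row 3, column 6 = 1.

1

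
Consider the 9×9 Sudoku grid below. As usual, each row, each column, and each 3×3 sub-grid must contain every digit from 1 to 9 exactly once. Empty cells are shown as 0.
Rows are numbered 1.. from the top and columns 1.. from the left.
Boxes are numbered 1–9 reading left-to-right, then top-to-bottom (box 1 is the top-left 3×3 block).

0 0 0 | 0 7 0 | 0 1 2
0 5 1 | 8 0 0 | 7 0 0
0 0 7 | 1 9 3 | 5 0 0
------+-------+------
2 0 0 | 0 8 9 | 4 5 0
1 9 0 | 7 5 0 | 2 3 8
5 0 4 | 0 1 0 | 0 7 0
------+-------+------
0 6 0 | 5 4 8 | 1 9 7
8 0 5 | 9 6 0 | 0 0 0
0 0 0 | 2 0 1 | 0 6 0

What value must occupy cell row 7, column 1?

Row 7 already contains {1, 4, 5, 6, 7, 8, 9}.
Column 1 already contains {1, 2, 5, 8}.
Its 3×3 block (box 7) already contains {5, 6, 8}.
The only value from 1–9 not eliminated is 3, so row 7, column 1 = 3.

3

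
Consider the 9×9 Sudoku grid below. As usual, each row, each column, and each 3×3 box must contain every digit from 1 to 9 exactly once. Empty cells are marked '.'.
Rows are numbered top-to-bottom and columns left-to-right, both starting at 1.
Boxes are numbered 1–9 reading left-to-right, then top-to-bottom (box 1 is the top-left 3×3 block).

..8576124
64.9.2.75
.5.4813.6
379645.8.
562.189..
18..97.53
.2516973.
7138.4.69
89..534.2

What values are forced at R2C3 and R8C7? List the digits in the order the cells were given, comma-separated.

For R2C3:
  Row 2 already contains {2, 4, 5, 6, 7, 9}.
  Column 3 already contains {2, 3, 5, 8, 9}.
  Its 3×3 block (box 1) already contains {4, 5, 6, 8}.
  The only value from 1–9 not eliminated is 1, so R2C3 = 1.
For R8C7:
  Row 8 already contains {1, 3, 4, 6, 7, 8, 9}.
  Column 7 already contains {1, 3, 4, 7, 9}.
  Its 3×3 block (box 9) already contains {2, 3, 4, 6, 7, 9}.
  The only value from 1–9 not eliminated is 5, so R8C7 = 5.

1,5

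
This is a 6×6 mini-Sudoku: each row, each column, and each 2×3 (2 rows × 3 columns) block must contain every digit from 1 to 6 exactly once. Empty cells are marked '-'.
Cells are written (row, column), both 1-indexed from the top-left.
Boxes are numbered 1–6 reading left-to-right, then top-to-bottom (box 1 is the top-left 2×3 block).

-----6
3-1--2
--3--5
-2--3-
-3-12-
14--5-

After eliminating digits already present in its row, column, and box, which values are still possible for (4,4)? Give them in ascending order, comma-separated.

4,6

Row 4 already contains {2, 3}.
Column 4 already contains {1}.
Its 2×3 block (box 4) already contains {3, 5}.
Removing those from 1–6 leaves {4, 6} as the candidates for (4,4).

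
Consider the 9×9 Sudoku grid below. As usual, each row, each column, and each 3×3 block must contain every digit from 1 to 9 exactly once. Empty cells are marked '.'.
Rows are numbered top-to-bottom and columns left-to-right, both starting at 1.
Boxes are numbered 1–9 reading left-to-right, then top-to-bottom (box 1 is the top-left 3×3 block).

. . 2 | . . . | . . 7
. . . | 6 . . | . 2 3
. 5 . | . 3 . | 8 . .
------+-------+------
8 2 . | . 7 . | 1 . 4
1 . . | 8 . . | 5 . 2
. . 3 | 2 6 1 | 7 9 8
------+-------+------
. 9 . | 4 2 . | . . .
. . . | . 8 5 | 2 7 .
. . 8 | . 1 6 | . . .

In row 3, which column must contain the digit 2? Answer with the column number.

6

Consider where 2 can go in row 3.
r3c1 is out (box 1 already has a 2).
r3c3 is out (column 3 already has a 2).
r3c4 is out (column 4 already has a 2).
r3c8 is out (column 8 already has a 2).
r3c9 is out (column 9 already has a 2).
So the only cell in row 3 that can hold 2 is r3c6.
That is column 6.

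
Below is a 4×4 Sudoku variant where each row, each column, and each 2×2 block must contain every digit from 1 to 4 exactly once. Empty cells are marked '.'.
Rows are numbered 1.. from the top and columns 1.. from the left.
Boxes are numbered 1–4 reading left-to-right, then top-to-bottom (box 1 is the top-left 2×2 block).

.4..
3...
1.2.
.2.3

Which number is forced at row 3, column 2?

3

Row 3 already contains {1, 2}.
Column 2 already contains {2, 4}.
Its 2×2 block (box 3) already contains {1, 2}.
The only value from 1–4 not eliminated is 3, so row 3, column 2 = 3.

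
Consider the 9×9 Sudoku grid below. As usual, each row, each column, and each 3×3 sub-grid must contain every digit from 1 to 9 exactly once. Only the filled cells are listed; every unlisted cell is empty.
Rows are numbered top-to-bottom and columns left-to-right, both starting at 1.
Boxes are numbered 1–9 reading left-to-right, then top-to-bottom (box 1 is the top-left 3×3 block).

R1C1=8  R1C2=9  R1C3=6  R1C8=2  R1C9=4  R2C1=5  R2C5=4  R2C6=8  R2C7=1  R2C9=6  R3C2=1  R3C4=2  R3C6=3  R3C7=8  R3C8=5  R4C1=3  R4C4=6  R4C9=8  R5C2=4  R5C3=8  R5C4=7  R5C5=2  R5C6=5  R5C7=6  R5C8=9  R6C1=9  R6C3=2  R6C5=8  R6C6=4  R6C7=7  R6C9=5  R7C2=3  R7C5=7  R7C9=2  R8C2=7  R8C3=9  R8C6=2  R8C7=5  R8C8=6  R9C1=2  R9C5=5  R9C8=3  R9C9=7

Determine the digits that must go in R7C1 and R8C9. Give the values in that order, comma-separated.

6,1

For R7C1:
  Consider where 6 can go in column 1.
  R3C1 is out (box 1 already has a 6).
  R5C1 is out (row 5 already has a 6).
  R8C1 is out (row 8 already has a 6).
  So the only cell in column 1 that can hold 6 is R7C1.
  So R7C1 = 6.
For R8C9:
  Row 8 already contains {2, 5, 6, 7, 9}.
  Column 9 already contains {2, 4, 5, 6, 7, 8}.
  Its 3×3 block (box 9) already contains {2, 3, 5, 6, 7}.
  The only value from 1–9 not eliminated is 1, so R8C9 = 1.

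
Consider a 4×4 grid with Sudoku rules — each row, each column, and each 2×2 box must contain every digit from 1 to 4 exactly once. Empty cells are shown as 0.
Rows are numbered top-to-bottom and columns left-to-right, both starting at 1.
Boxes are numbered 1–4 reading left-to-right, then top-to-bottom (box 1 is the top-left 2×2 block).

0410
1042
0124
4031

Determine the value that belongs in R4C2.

Row 4 already contains {1, 3, 4}.
Column 2 already contains {1, 4}.
Its 2×2 block (box 3) already contains {1, 4}.
The only value from 1–4 not eliminated is 2, so R4C2 = 2.

2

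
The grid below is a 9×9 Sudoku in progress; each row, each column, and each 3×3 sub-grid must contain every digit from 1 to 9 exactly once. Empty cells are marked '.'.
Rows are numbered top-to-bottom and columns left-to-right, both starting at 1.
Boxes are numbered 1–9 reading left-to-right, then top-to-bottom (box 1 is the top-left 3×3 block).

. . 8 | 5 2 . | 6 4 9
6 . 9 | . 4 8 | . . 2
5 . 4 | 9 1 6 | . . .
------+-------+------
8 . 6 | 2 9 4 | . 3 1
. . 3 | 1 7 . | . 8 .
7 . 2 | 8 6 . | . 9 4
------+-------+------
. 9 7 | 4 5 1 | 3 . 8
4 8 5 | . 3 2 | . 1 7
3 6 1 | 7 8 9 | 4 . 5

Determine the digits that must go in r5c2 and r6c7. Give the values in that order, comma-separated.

4,5

For r5c2:
  Consider where 4 can go in column 2.
  r1c2 is out (row 1 already has a 4).
  r2c2 is out (row 2 already has a 4).
  r3c2 is out (row 3 already has a 4).
  r4c2 is out (row 4 already has a 4).
  r6c2 is out (row 6 already has a 4).
  So the only cell in column 2 that can hold 4 is r5c2.
  So r5c2 = 4.
For r6c7:
  Row 6 already contains {2, 4, 6, 7, 8, 9}.
  Column 7 already contains {3, 4, 6}.
  Its 3×3 block (box 6) already contains {1, 3, 4, 8, 9}.
  The only value from 1–9 not eliminated is 5, so r6c7 = 5.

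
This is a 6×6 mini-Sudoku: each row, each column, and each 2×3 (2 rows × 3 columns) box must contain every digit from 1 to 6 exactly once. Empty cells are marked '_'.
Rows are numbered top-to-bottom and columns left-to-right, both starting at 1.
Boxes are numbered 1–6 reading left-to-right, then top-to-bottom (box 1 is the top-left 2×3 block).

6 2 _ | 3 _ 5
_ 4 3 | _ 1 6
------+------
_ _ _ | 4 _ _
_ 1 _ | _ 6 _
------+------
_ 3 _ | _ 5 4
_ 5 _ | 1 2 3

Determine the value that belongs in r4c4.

5

Cell r4c4 itself could take any of {2, 5} by direct elimination.
Consider where 5 can go in box 4.
r3c5 is out (column 5 already has a 5).
r3c6 is out (column 6 already has a 5).
r4c6 is out (column 6 already has a 5).
So the only cell in box 4 that can hold 5 is r4c4.
Therefore r4c4 = 5.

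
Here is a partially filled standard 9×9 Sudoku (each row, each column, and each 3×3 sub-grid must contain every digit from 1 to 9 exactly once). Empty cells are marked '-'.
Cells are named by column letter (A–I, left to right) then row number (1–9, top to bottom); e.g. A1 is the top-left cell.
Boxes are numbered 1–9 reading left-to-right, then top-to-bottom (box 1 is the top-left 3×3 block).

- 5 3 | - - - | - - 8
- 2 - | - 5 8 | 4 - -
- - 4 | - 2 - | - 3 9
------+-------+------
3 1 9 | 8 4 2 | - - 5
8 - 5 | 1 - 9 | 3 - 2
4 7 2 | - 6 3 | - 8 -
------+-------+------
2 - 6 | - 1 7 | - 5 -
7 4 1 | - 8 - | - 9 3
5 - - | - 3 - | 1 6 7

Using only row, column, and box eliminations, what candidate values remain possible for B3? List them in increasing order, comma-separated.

Row 3 already contains {2, 3, 4, 9}.
Column B already contains {1, 2, 4, 5, 7}.
Its 3×3 block (box 1) already contains {2, 3, 4, 5}.
Removing those from 1–9 leaves {6, 8} as the candidates for B3.

6,8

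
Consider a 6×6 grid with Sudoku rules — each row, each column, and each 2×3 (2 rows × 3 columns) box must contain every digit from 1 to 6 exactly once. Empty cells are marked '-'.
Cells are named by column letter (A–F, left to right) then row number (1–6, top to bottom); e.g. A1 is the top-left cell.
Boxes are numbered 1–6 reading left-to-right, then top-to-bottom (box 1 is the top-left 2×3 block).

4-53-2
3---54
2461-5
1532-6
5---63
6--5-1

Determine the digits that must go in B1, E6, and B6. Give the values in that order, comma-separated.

For B1:
  Consider where 6 can go in row 1.
  E1 is out (column E already has a 6).
  So the only cell in row 1 that can hold 6 is B1.
  So B1 = 6.
For E6:
  Consider where 2 can go in box 6.
  D5 is out (column D already has a 2).
  So the only cell in box 6 that can hold 2 is E6.
  So E6 = 2.
For B6:
  Consider where 3 can go in column B.
  B1 is out (row 1 already has a 3).
  B2 is out (row 2 already has a 3).
  B5 is out (row 5 already has a 3).
  So the only cell in column B that can hold 3 is B6.
  So B6 = 3.

6,2,3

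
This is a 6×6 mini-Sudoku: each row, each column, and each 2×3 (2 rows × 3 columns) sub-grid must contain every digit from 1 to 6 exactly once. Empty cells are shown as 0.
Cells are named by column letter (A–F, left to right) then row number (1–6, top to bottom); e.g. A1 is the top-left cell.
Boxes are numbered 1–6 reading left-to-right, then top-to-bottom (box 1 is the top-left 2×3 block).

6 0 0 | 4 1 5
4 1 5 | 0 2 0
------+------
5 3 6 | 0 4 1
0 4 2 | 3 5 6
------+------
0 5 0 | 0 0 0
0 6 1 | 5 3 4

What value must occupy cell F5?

Row 5 already contains {5}.
Column F already contains {1, 4, 5, 6}.
Its 2×3 block (box 6) already contains {3, 4, 5}.
The only value from 1–6 not eliminated is 2, so F5 = 2.

2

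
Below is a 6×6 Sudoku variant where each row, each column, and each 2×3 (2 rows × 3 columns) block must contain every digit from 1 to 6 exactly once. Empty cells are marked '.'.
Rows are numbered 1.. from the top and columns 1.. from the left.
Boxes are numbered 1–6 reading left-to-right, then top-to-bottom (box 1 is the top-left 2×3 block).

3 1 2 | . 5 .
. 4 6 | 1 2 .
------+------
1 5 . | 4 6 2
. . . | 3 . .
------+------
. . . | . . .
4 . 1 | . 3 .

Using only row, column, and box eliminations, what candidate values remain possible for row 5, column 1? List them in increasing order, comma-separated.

Row 5 already contains {}.
Column 1 already contains {1, 3, 4}.
Its 2×3 block (box 5) already contains {1, 4}.
Removing those from 1–6 leaves {2, 5, 6} as the candidates for row 5, column 1.

2,5,6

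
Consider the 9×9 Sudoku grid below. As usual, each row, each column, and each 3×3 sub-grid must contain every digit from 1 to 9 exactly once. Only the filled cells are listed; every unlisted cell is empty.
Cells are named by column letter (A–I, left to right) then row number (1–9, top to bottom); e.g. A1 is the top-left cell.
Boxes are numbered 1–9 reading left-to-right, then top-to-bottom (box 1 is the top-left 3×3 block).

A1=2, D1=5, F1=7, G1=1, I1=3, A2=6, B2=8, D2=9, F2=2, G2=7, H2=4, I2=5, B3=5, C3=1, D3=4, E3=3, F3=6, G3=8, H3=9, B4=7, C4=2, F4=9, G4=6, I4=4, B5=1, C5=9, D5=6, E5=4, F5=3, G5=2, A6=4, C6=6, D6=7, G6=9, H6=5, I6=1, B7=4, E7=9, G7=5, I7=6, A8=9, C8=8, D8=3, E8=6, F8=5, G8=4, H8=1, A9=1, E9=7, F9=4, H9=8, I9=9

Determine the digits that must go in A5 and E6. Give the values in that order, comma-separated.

For A5:
  Consider where 5 can go in row 5.
  H5 is out (column H already has a 5).
  I5 is out (column I already has a 5).
  So the only cell in row 5 that can hold 5 is A5.
  So A5 = 5.
For E6:
  Consider where 2 can go in box 5.
  D4 is out (row 4 already has a 2).
  E4 is out (row 4 already has a 2).
  F6 is out (column F already has a 2).
  So the only cell in box 5 that can hold 2 is E6.
  So E6 = 2.

5,2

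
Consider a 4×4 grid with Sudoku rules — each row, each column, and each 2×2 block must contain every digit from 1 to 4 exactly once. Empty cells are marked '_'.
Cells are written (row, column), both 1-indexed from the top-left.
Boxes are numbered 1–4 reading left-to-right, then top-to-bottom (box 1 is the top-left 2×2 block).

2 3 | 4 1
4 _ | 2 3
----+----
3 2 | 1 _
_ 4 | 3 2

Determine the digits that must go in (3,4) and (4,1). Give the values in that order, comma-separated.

4,1

For (3,4):
  Row 3 already contains {1, 2, 3}.
  Column 4 already contains {1, 2, 3}.
  Its 2×2 block (box 4) already contains {1, 2, 3}.
  The only value from 1–4 not eliminated is 4, so (3,4) = 4.
For (4,1):
  Row 4 already contains {2, 3, 4}.
  Column 1 already contains {2, 3, 4}.
  Its 2×2 block (box 3) already contains {2, 3, 4}.
  The only value from 1–4 not eliminated is 1, so (4,1) = 1.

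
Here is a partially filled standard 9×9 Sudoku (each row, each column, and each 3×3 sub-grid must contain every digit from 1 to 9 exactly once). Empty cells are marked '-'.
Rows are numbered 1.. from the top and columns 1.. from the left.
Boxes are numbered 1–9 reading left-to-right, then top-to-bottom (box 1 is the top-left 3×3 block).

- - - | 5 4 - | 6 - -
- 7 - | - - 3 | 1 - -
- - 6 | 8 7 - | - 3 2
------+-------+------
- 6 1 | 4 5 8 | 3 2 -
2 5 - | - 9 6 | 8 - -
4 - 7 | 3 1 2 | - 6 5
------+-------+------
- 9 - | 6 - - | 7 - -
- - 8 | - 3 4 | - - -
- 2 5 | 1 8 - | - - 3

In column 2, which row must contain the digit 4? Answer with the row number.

3

Consider where 4 can go in column 2.
row 1, column 2 is out (row 1 already has a 4).
row 6, column 2 is out (row 6 already has a 4).
row 8, column 2 is out (row 8 already has a 4).
So the only cell in column 2 that can hold 4 is row 3, column 2.
That is row 3.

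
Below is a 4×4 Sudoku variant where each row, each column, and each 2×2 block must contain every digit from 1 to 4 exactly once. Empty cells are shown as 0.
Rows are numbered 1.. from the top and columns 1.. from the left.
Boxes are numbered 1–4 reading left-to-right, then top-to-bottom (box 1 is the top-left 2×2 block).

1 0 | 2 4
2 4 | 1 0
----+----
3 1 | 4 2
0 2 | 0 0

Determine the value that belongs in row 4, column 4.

Cell row 4, column 4 itself could take any of {1, 3} by direct elimination.
Consider where 1 can go in box 4.
row 4, column 3 is out (column 3 already has a 1).
So the only cell in box 4 that can hold 1 is row 4, column 4.
Therefore row 4, column 4 = 1.

1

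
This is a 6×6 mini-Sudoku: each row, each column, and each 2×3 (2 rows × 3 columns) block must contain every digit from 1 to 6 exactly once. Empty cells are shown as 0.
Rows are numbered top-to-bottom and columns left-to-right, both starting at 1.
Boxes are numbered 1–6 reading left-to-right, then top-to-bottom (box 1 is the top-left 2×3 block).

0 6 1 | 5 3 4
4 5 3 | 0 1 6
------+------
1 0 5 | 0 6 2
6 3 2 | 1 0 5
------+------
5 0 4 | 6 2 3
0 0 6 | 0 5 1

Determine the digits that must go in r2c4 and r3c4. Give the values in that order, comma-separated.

For r2c4:
  Row 2 already contains {1, 3, 4, 5, 6}.
  Column 4 already contains {1, 5, 6}.
  Its 2×3 block (box 2) already contains {1, 3, 4, 5, 6}.
  The only value from 1–6 not eliminated is 2, so r2c4 = 2.
For r3c4:
  Consider where 3 can go in box 4.
  r4c5 is out (row 4 already has a 3).
  So the only cell in box 4 that can hold 3 is r3c4.
  So r3c4 = 3.

2,3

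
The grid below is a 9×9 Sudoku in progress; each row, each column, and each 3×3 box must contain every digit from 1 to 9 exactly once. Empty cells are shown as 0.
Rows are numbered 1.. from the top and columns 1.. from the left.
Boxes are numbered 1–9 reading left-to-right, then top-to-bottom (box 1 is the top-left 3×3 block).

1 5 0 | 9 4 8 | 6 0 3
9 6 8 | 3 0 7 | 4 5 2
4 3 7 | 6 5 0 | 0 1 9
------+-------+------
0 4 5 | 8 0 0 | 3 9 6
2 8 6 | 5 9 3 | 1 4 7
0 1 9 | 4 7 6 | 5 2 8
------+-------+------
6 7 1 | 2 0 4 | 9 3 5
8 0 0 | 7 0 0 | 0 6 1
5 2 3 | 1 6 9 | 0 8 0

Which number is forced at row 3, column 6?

2

Row 3 already contains {1, 3, 4, 5, 6, 7, 9}.
Column 6 already contains {3, 4, 6, 7, 8, 9}.
Its 3×3 block (box 2) already contains {3, 4, 5, 6, 7, 8, 9}.
The only value from 1–9 not eliminated is 2, so row 3, column 6 = 2.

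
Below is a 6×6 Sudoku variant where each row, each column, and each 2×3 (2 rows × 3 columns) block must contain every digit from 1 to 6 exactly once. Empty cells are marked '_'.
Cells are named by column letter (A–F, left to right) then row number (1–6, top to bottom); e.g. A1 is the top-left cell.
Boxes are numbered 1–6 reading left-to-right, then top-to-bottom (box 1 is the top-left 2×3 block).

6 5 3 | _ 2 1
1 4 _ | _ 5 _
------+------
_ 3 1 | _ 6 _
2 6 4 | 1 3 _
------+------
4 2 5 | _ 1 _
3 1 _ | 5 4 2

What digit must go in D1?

Row 1 already contains {1, 2, 3, 5, 6}.
Column D already contains {1, 5}.
Its 2×3 block (box 2) already contains {1, 2, 5}.
The only value from 1–6 not eliminated is 4, so D1 = 4.

4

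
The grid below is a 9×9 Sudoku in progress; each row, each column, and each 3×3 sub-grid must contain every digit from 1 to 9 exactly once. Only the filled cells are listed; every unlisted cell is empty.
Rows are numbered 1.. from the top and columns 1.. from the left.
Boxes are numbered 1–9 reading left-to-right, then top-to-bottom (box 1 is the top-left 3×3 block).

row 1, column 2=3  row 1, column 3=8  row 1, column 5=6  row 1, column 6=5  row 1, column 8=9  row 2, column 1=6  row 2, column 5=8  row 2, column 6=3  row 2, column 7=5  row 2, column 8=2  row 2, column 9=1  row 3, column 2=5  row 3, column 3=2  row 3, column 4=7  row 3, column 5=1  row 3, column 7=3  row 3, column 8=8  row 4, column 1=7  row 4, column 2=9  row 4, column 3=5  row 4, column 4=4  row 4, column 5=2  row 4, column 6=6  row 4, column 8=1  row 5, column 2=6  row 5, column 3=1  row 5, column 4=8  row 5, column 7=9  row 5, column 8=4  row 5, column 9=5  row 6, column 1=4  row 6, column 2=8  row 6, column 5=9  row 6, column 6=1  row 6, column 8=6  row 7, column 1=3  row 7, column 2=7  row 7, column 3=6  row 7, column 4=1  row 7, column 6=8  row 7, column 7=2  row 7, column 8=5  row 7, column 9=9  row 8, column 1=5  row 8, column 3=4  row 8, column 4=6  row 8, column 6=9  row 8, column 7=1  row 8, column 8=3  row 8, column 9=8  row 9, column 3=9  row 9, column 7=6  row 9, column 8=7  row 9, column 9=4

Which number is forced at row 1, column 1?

1

Row 1 already contains {3, 5, 6, 8, 9}.
Column 1 already contains {3, 4, 5, 6, 7}.
Its 3×3 block (box 1) already contains {2, 3, 5, 6, 8}.
The only value from 1–9 not eliminated is 1, so row 1, column 1 = 1.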